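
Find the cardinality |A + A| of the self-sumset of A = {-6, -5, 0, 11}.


A + A = {a + a' : a, a' ∈ A}; |A| = 4.
General bounds: 2|A| - 1 ≤ |A + A| ≤ |A|(|A|+1)/2, i.e. 7 ≤ |A + A| ≤ 10.
Lower bound 2|A|-1 is attained iff A is an arithmetic progression.
Enumerate sums a + a' for a ≤ a' (symmetric, so this suffices):
a = -6: -6+-6=-12, -6+-5=-11, -6+0=-6, -6+11=5
a = -5: -5+-5=-10, -5+0=-5, -5+11=6
a = 0: 0+0=0, 0+11=11
a = 11: 11+11=22
Distinct sums: {-12, -11, -10, -6, -5, 0, 5, 6, 11, 22}
|A + A| = 10

|A + A| = 10


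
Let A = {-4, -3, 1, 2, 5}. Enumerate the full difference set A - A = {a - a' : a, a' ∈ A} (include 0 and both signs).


A - A = {a - a' : a, a' ∈ A}.
Compute a - a' for each ordered pair (a, a'):
a = -4: -4--4=0, -4--3=-1, -4-1=-5, -4-2=-6, -4-5=-9
a = -3: -3--4=1, -3--3=0, -3-1=-4, -3-2=-5, -3-5=-8
a = 1: 1--4=5, 1--3=4, 1-1=0, 1-2=-1, 1-5=-4
a = 2: 2--4=6, 2--3=5, 2-1=1, 2-2=0, 2-5=-3
a = 5: 5--4=9, 5--3=8, 5-1=4, 5-2=3, 5-5=0
Collecting distinct values (and noting 0 appears from a-a):
A - A = {-9, -8, -6, -5, -4, -3, -1, 0, 1, 3, 4, 5, 6, 8, 9}
|A - A| = 15

A - A = {-9, -8, -6, -5, -4, -3, -1, 0, 1, 3, 4, 5, 6, 8, 9}


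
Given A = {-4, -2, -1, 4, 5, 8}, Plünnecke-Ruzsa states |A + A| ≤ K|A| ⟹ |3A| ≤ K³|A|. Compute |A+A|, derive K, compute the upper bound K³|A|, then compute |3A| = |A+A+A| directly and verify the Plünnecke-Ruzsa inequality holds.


|A| = 6.
Step 1: Compute A + A by enumerating all 36 pairs.
A + A = {-8, -6, -5, -4, -3, -2, 0, 1, 2, 3, 4, 6, 7, 8, 9, 10, 12, 13, 16}, so |A + A| = 19.
Step 2: Doubling constant K = |A + A|/|A| = 19/6 = 19/6 ≈ 3.1667.
Step 3: Plünnecke-Ruzsa gives |3A| ≤ K³·|A| = (3.1667)³ · 6 ≈ 190.5278.
Step 4: Compute 3A = A + A + A directly by enumerating all triples (a,b,c) ∈ A³; |3A| = 33.
Step 5: Check 33 ≤ 190.5278? Yes ✓.

K = 19/6, Plünnecke-Ruzsa bound K³|A| ≈ 190.5278, |3A| = 33, inequality holds.


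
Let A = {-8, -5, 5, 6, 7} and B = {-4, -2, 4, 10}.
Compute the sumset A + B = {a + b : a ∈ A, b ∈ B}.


A + B = {a + b : a ∈ A, b ∈ B}.
Enumerate all |A|·|B| = 5·4 = 20 pairs (a, b) and collect distinct sums.
a = -8: -8+-4=-12, -8+-2=-10, -8+4=-4, -8+10=2
a = -5: -5+-4=-9, -5+-2=-7, -5+4=-1, -5+10=5
a = 5: 5+-4=1, 5+-2=3, 5+4=9, 5+10=15
a = 6: 6+-4=2, 6+-2=4, 6+4=10, 6+10=16
a = 7: 7+-4=3, 7+-2=5, 7+4=11, 7+10=17
Collecting distinct sums: A + B = {-12, -10, -9, -7, -4, -1, 1, 2, 3, 4, 5, 9, 10, 11, 15, 16, 17}
|A + B| = 17

A + B = {-12, -10, -9, -7, -4, -1, 1, 2, 3, 4, 5, 9, 10, 11, 15, 16, 17}


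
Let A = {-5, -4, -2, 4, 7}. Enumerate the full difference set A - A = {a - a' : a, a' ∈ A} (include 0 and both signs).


A - A = {a - a' : a, a' ∈ A}.
Compute a - a' for each ordered pair (a, a'):
a = -5: -5--5=0, -5--4=-1, -5--2=-3, -5-4=-9, -5-7=-12
a = -4: -4--5=1, -4--4=0, -4--2=-2, -4-4=-8, -4-7=-11
a = -2: -2--5=3, -2--4=2, -2--2=0, -2-4=-6, -2-7=-9
a = 4: 4--5=9, 4--4=8, 4--2=6, 4-4=0, 4-7=-3
a = 7: 7--5=12, 7--4=11, 7--2=9, 7-4=3, 7-7=0
Collecting distinct values (and noting 0 appears from a-a):
A - A = {-12, -11, -9, -8, -6, -3, -2, -1, 0, 1, 2, 3, 6, 8, 9, 11, 12}
|A - A| = 17

A - A = {-12, -11, -9, -8, -6, -3, -2, -1, 0, 1, 2, 3, 6, 8, 9, 11, 12}


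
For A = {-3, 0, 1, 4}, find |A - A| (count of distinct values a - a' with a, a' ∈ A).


A - A = {a - a' : a, a' ∈ A}; |A| = 4.
Bounds: 2|A|-1 ≤ |A - A| ≤ |A|² - |A| + 1, i.e. 7 ≤ |A - A| ≤ 13.
Note: 0 ∈ A - A always (from a - a). The set is symmetric: if d ∈ A - A then -d ∈ A - A.
Enumerate nonzero differences d = a - a' with a > a' (then include -d):
Positive differences: {1, 3, 4, 7}
Full difference set: {0} ∪ (positive diffs) ∪ (negative diffs).
|A - A| = 1 + 2·4 = 9 (matches direct enumeration: 9).

|A - A| = 9


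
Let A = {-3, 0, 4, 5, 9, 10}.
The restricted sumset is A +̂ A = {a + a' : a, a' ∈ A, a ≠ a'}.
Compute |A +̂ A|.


Restricted sumset: A +̂ A = {a + a' : a ∈ A, a' ∈ A, a ≠ a'}.
Equivalently, take A + A and drop any sum 2a that is achievable ONLY as a + a for a ∈ A (i.e. sums representable only with equal summands).
Enumerate pairs (a, a') with a < a' (symmetric, so each unordered pair gives one sum; this covers all a ≠ a'):
  -3 + 0 = -3
  -3 + 4 = 1
  -3 + 5 = 2
  -3 + 9 = 6
  -3 + 10 = 7
  0 + 4 = 4
  0 + 5 = 5
  0 + 9 = 9
  0 + 10 = 10
  4 + 5 = 9
  4 + 9 = 13
  4 + 10 = 14
  5 + 9 = 14
  5 + 10 = 15
  9 + 10 = 19
Collected distinct sums: {-3, 1, 2, 4, 5, 6, 7, 9, 10, 13, 14, 15, 19}
|A +̂ A| = 13
(Reference bound: |A +̂ A| ≥ 2|A| - 3 for |A| ≥ 2, with |A| = 6 giving ≥ 9.)

|A +̂ A| = 13


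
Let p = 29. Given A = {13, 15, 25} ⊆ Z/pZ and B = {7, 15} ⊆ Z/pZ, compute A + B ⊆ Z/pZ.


Work in Z/29Z: reduce every sum a + b modulo 29.
Enumerate all 6 pairs:
a = 13: 13+7=20, 13+15=28
a = 15: 15+7=22, 15+15=1
a = 25: 25+7=3, 25+15=11
Distinct residues collected: {1, 3, 11, 20, 22, 28}
|A + B| = 6 (out of 29 total residues).

A + B = {1, 3, 11, 20, 22, 28}


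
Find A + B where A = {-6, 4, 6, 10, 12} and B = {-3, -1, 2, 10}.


A + B = {a + b : a ∈ A, b ∈ B}.
Enumerate all |A|·|B| = 5·4 = 20 pairs (a, b) and collect distinct sums.
a = -6: -6+-3=-9, -6+-1=-7, -6+2=-4, -6+10=4
a = 4: 4+-3=1, 4+-1=3, 4+2=6, 4+10=14
a = 6: 6+-3=3, 6+-1=5, 6+2=8, 6+10=16
a = 10: 10+-3=7, 10+-1=9, 10+2=12, 10+10=20
a = 12: 12+-3=9, 12+-1=11, 12+2=14, 12+10=22
Collecting distinct sums: A + B = {-9, -7, -4, 1, 3, 4, 5, 6, 7, 8, 9, 11, 12, 14, 16, 20, 22}
|A + B| = 17

A + B = {-9, -7, -4, 1, 3, 4, 5, 6, 7, 8, 9, 11, 12, 14, 16, 20, 22}


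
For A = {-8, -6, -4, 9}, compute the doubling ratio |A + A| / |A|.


|A| = 4.
Compute A + A by enumerating all 16 pairs.
A + A = {-16, -14, -12, -10, -8, 1, 3, 5, 18}, so |A + A| = 9.
K = |A + A| / |A| = 9/4 (already in lowest terms) ≈ 2.2500.
Reference: AP of size 4 gives K = 7/4 ≈ 1.7500; a fully generic set of size 4 gives K ≈ 2.5000.

|A| = 4, |A + A| = 9, K = 9/4.


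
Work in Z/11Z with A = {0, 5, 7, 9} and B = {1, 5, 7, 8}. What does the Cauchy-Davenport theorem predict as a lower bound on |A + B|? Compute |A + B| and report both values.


Cauchy-Davenport: |A + B| ≥ min(p, |A| + |B| - 1) for A, B nonempty in Z/pZ.
|A| = 4, |B| = 4, p = 11.
CD lower bound = min(11, 4 + 4 - 1) = min(11, 7) = 7.
Compute A + B mod 11 directly:
a = 0: 0+1=1, 0+5=5, 0+7=7, 0+8=8
a = 5: 5+1=6, 5+5=10, 5+7=1, 5+8=2
a = 7: 7+1=8, 7+5=1, 7+7=3, 7+8=4
a = 9: 9+1=10, 9+5=3, 9+7=5, 9+8=6
A + B = {1, 2, 3, 4, 5, 6, 7, 8, 10}, so |A + B| = 9.
Verify: 9 ≥ 7? Yes ✓.

CD lower bound = 7, actual |A + B| = 9.


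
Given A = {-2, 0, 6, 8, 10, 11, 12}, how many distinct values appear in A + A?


A + A = {a + a' : a, a' ∈ A}; |A| = 7.
General bounds: 2|A| - 1 ≤ |A + A| ≤ |A|(|A|+1)/2, i.e. 13 ≤ |A + A| ≤ 28.
Lower bound 2|A|-1 is attained iff A is an arithmetic progression.
Enumerate sums a + a' for a ≤ a' (symmetric, so this suffices):
a = -2: -2+-2=-4, -2+0=-2, -2+6=4, -2+8=6, -2+10=8, -2+11=9, -2+12=10
a = 0: 0+0=0, 0+6=6, 0+8=8, 0+10=10, 0+11=11, 0+12=12
a = 6: 6+6=12, 6+8=14, 6+10=16, 6+11=17, 6+12=18
a = 8: 8+8=16, 8+10=18, 8+11=19, 8+12=20
a = 10: 10+10=20, 10+11=21, 10+12=22
a = 11: 11+11=22, 11+12=23
a = 12: 12+12=24
Distinct sums: {-4, -2, 0, 4, 6, 8, 9, 10, 11, 12, 14, 16, 17, 18, 19, 20, 21, 22, 23, 24}
|A + A| = 20

|A + A| = 20


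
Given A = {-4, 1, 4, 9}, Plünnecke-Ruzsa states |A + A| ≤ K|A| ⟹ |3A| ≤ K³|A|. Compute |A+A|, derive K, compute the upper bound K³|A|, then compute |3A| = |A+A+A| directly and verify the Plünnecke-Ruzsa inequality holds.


|A| = 4.
Step 1: Compute A + A by enumerating all 16 pairs.
A + A = {-8, -3, 0, 2, 5, 8, 10, 13, 18}, so |A + A| = 9.
Step 2: Doubling constant K = |A + A|/|A| = 9/4 = 9/4 ≈ 2.2500.
Step 3: Plünnecke-Ruzsa gives |3A| ≤ K³·|A| = (2.2500)³ · 4 ≈ 45.5625.
Step 4: Compute 3A = A + A + A directly by enumerating all triples (a,b,c) ∈ A³; |3A| = 16.
Step 5: Check 16 ≤ 45.5625? Yes ✓.

K = 9/4, Plünnecke-Ruzsa bound K³|A| ≈ 45.5625, |3A| = 16, inequality holds.


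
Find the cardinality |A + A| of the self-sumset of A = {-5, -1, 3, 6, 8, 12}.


A + A = {a + a' : a, a' ∈ A}; |A| = 6.
General bounds: 2|A| - 1 ≤ |A + A| ≤ |A|(|A|+1)/2, i.e. 11 ≤ |A + A| ≤ 21.
Lower bound 2|A|-1 is attained iff A is an arithmetic progression.
Enumerate sums a + a' for a ≤ a' (symmetric, so this suffices):
a = -5: -5+-5=-10, -5+-1=-6, -5+3=-2, -5+6=1, -5+8=3, -5+12=7
a = -1: -1+-1=-2, -1+3=2, -1+6=5, -1+8=7, -1+12=11
a = 3: 3+3=6, 3+6=9, 3+8=11, 3+12=15
a = 6: 6+6=12, 6+8=14, 6+12=18
a = 8: 8+8=16, 8+12=20
a = 12: 12+12=24
Distinct sums: {-10, -6, -2, 1, 2, 3, 5, 6, 7, 9, 11, 12, 14, 15, 16, 18, 20, 24}
|A + A| = 18

|A + A| = 18


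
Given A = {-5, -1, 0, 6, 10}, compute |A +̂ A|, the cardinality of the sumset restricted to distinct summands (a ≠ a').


Restricted sumset: A +̂ A = {a + a' : a ∈ A, a' ∈ A, a ≠ a'}.
Equivalently, take A + A and drop any sum 2a that is achievable ONLY as a + a for a ∈ A (i.e. sums representable only with equal summands).
Enumerate pairs (a, a') with a < a' (symmetric, so each unordered pair gives one sum; this covers all a ≠ a'):
  -5 + -1 = -6
  -5 + 0 = -5
  -5 + 6 = 1
  -5 + 10 = 5
  -1 + 0 = -1
  -1 + 6 = 5
  -1 + 10 = 9
  0 + 6 = 6
  0 + 10 = 10
  6 + 10 = 16
Collected distinct sums: {-6, -5, -1, 1, 5, 6, 9, 10, 16}
|A +̂ A| = 9
(Reference bound: |A +̂ A| ≥ 2|A| - 3 for |A| ≥ 2, with |A| = 5 giving ≥ 7.)

|A +̂ A| = 9


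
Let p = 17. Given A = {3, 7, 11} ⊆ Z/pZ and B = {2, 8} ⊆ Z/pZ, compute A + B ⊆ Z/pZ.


Work in Z/17Z: reduce every sum a + b modulo 17.
Enumerate all 6 pairs:
a = 3: 3+2=5, 3+8=11
a = 7: 7+2=9, 7+8=15
a = 11: 11+2=13, 11+8=2
Distinct residues collected: {2, 5, 9, 11, 13, 15}
|A + B| = 6 (out of 17 total residues).

A + B = {2, 5, 9, 11, 13, 15}


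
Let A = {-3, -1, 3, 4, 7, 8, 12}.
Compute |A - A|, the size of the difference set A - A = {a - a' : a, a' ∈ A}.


A - A = {a - a' : a, a' ∈ A}; |A| = 7.
Bounds: 2|A|-1 ≤ |A - A| ≤ |A|² - |A| + 1, i.e. 13 ≤ |A - A| ≤ 43.
Note: 0 ∈ A - A always (from a - a). The set is symmetric: if d ∈ A - A then -d ∈ A - A.
Enumerate nonzero differences d = a - a' with a > a' (then include -d):
Positive differences: {1, 2, 3, 4, 5, 6, 7, 8, 9, 10, 11, 13, 15}
Full difference set: {0} ∪ (positive diffs) ∪ (negative diffs).
|A - A| = 1 + 2·13 = 27 (matches direct enumeration: 27).

|A - A| = 27


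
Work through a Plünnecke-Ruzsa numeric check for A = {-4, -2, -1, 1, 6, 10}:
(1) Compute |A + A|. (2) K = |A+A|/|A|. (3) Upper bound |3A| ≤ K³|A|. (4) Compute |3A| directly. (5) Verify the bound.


|A| = 6.
Step 1: Compute A + A by enumerating all 36 pairs.
A + A = {-8, -6, -5, -4, -3, -2, -1, 0, 2, 4, 5, 6, 7, 8, 9, 11, 12, 16, 20}, so |A + A| = 19.
Step 2: Doubling constant K = |A + A|/|A| = 19/6 = 19/6 ≈ 3.1667.
Step 3: Plünnecke-Ruzsa gives |3A| ≤ K³·|A| = (3.1667)³ · 6 ≈ 190.5278.
Step 4: Compute 3A = A + A + A directly by enumerating all triples (a,b,c) ∈ A³; |3A| = 35.
Step 5: Check 35 ≤ 190.5278? Yes ✓.

K = 19/6, Plünnecke-Ruzsa bound K³|A| ≈ 190.5278, |3A| = 35, inequality holds.


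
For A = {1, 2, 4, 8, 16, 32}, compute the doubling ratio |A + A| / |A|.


|A| = 6.
Compute A + A by enumerating all 36 pairs.
A + A = {2, 3, 4, 5, 6, 8, 9, 10, 12, 16, 17, 18, 20, 24, 32, 33, 34, 36, 40, 48, 64}, so |A + A| = 21.
K = |A + A| / |A| = 21/6 = 7/2 ≈ 3.5000.
Reference: AP of size 6 gives K = 11/6 ≈ 1.8333; a fully generic set of size 6 gives K ≈ 3.5000.

|A| = 6, |A + A| = 21, K = 21/6 = 7/2.


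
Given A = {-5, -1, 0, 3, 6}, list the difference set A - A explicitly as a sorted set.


A - A = {a - a' : a, a' ∈ A}.
Compute a - a' for each ordered pair (a, a'):
a = -5: -5--5=0, -5--1=-4, -5-0=-5, -5-3=-8, -5-6=-11
a = -1: -1--5=4, -1--1=0, -1-0=-1, -1-3=-4, -1-6=-7
a = 0: 0--5=5, 0--1=1, 0-0=0, 0-3=-3, 0-6=-6
a = 3: 3--5=8, 3--1=4, 3-0=3, 3-3=0, 3-6=-3
a = 6: 6--5=11, 6--1=7, 6-0=6, 6-3=3, 6-6=0
Collecting distinct values (and noting 0 appears from a-a):
A - A = {-11, -8, -7, -6, -5, -4, -3, -1, 0, 1, 3, 4, 5, 6, 7, 8, 11}
|A - A| = 17

A - A = {-11, -8, -7, -6, -5, -4, -3, -1, 0, 1, 3, 4, 5, 6, 7, 8, 11}


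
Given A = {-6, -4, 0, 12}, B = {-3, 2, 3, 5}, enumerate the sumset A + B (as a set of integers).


A + B = {a + b : a ∈ A, b ∈ B}.
Enumerate all |A|·|B| = 4·4 = 16 pairs (a, b) and collect distinct sums.
a = -6: -6+-3=-9, -6+2=-4, -6+3=-3, -6+5=-1
a = -4: -4+-3=-7, -4+2=-2, -4+3=-1, -4+5=1
a = 0: 0+-3=-3, 0+2=2, 0+3=3, 0+5=5
a = 12: 12+-3=9, 12+2=14, 12+3=15, 12+5=17
Collecting distinct sums: A + B = {-9, -7, -4, -3, -2, -1, 1, 2, 3, 5, 9, 14, 15, 17}
|A + B| = 14

A + B = {-9, -7, -4, -3, -2, -1, 1, 2, 3, 5, 9, 14, 15, 17}


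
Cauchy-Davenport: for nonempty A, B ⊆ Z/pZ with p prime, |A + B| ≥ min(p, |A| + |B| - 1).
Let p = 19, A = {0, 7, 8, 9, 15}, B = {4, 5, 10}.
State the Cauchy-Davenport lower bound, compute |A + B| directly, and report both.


Cauchy-Davenport: |A + B| ≥ min(p, |A| + |B| - 1) for A, B nonempty in Z/pZ.
|A| = 5, |B| = 3, p = 19.
CD lower bound = min(19, 5 + 3 - 1) = min(19, 7) = 7.
Compute A + B mod 19 directly:
a = 0: 0+4=4, 0+5=5, 0+10=10
a = 7: 7+4=11, 7+5=12, 7+10=17
a = 8: 8+4=12, 8+5=13, 8+10=18
a = 9: 9+4=13, 9+5=14, 9+10=0
a = 15: 15+4=0, 15+5=1, 15+10=6
A + B = {0, 1, 4, 5, 6, 10, 11, 12, 13, 14, 17, 18}, so |A + B| = 12.
Verify: 12 ≥ 7? Yes ✓.

CD lower bound = 7, actual |A + B| = 12.


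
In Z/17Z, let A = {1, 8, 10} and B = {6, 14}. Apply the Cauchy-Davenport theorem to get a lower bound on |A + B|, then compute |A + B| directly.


Cauchy-Davenport: |A + B| ≥ min(p, |A| + |B| - 1) for A, B nonempty in Z/pZ.
|A| = 3, |B| = 2, p = 17.
CD lower bound = min(17, 3 + 2 - 1) = min(17, 4) = 4.
Compute A + B mod 17 directly:
a = 1: 1+6=7, 1+14=15
a = 8: 8+6=14, 8+14=5
a = 10: 10+6=16, 10+14=7
A + B = {5, 7, 14, 15, 16}, so |A + B| = 5.
Verify: 5 ≥ 4? Yes ✓.

CD lower bound = 4, actual |A + B| = 5.


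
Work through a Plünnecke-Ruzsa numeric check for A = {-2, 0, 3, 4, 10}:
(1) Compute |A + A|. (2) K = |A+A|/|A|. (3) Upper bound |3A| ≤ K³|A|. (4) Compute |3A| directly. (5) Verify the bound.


|A| = 5.
Step 1: Compute A + A by enumerating all 25 pairs.
A + A = {-4, -2, 0, 1, 2, 3, 4, 6, 7, 8, 10, 13, 14, 20}, so |A + A| = 14.
Step 2: Doubling constant K = |A + A|/|A| = 14/5 = 14/5 ≈ 2.8000.
Step 3: Plünnecke-Ruzsa gives |3A| ≤ K³·|A| = (2.8000)³ · 5 ≈ 109.7600.
Step 4: Compute 3A = A + A + A directly by enumerating all triples (a,b,c) ∈ A³; |3A| = 26.
Step 5: Check 26 ≤ 109.7600? Yes ✓.

K = 14/5, Plünnecke-Ruzsa bound K³|A| ≈ 109.7600, |3A| = 26, inequality holds.


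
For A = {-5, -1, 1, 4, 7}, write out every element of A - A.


A - A = {a - a' : a, a' ∈ A}.
Compute a - a' for each ordered pair (a, a'):
a = -5: -5--5=0, -5--1=-4, -5-1=-6, -5-4=-9, -5-7=-12
a = -1: -1--5=4, -1--1=0, -1-1=-2, -1-4=-5, -1-7=-8
a = 1: 1--5=6, 1--1=2, 1-1=0, 1-4=-3, 1-7=-6
a = 4: 4--5=9, 4--1=5, 4-1=3, 4-4=0, 4-7=-3
a = 7: 7--5=12, 7--1=8, 7-1=6, 7-4=3, 7-7=0
Collecting distinct values (and noting 0 appears from a-a):
A - A = {-12, -9, -8, -6, -5, -4, -3, -2, 0, 2, 3, 4, 5, 6, 8, 9, 12}
|A - A| = 17

A - A = {-12, -9, -8, -6, -5, -4, -3, -2, 0, 2, 3, 4, 5, 6, 8, 9, 12}


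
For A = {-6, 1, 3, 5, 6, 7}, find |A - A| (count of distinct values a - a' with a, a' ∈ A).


A - A = {a - a' : a, a' ∈ A}; |A| = 6.
Bounds: 2|A|-1 ≤ |A - A| ≤ |A|² - |A| + 1, i.e. 11 ≤ |A - A| ≤ 31.
Note: 0 ∈ A - A always (from a - a). The set is symmetric: if d ∈ A - A then -d ∈ A - A.
Enumerate nonzero differences d = a - a' with a > a' (then include -d):
Positive differences: {1, 2, 3, 4, 5, 6, 7, 9, 11, 12, 13}
Full difference set: {0} ∪ (positive diffs) ∪ (negative diffs).
|A - A| = 1 + 2·11 = 23 (matches direct enumeration: 23).

|A - A| = 23


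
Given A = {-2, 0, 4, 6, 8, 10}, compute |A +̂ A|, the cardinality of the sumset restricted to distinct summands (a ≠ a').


Restricted sumset: A +̂ A = {a + a' : a ∈ A, a' ∈ A, a ≠ a'}.
Equivalently, take A + A and drop any sum 2a that is achievable ONLY as a + a for a ∈ A (i.e. sums representable only with equal summands).
Enumerate pairs (a, a') with a < a' (symmetric, so each unordered pair gives one sum; this covers all a ≠ a'):
  -2 + 0 = -2
  -2 + 4 = 2
  -2 + 6 = 4
  -2 + 8 = 6
  -2 + 10 = 8
  0 + 4 = 4
  0 + 6 = 6
  0 + 8 = 8
  0 + 10 = 10
  4 + 6 = 10
  4 + 8 = 12
  4 + 10 = 14
  6 + 8 = 14
  6 + 10 = 16
  8 + 10 = 18
Collected distinct sums: {-2, 2, 4, 6, 8, 10, 12, 14, 16, 18}
|A +̂ A| = 10
(Reference bound: |A +̂ A| ≥ 2|A| - 3 for |A| ≥ 2, with |A| = 6 giving ≥ 9.)

|A +̂ A| = 10


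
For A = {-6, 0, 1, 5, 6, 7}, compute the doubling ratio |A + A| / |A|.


|A| = 6.
Compute A + A by enumerating all 36 pairs.
A + A = {-12, -6, -5, -1, 0, 1, 2, 5, 6, 7, 8, 10, 11, 12, 13, 14}, so |A + A| = 16.
K = |A + A| / |A| = 16/6 = 8/3 ≈ 2.6667.
Reference: AP of size 6 gives K = 11/6 ≈ 1.8333; a fully generic set of size 6 gives K ≈ 3.5000.

|A| = 6, |A + A| = 16, K = 16/6 = 8/3.


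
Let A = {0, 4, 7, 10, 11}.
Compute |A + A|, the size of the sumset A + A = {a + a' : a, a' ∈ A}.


A + A = {a + a' : a, a' ∈ A}; |A| = 5.
General bounds: 2|A| - 1 ≤ |A + A| ≤ |A|(|A|+1)/2, i.e. 9 ≤ |A + A| ≤ 15.
Lower bound 2|A|-1 is attained iff A is an arithmetic progression.
Enumerate sums a + a' for a ≤ a' (symmetric, so this suffices):
a = 0: 0+0=0, 0+4=4, 0+7=7, 0+10=10, 0+11=11
a = 4: 4+4=8, 4+7=11, 4+10=14, 4+11=15
a = 7: 7+7=14, 7+10=17, 7+11=18
a = 10: 10+10=20, 10+11=21
a = 11: 11+11=22
Distinct sums: {0, 4, 7, 8, 10, 11, 14, 15, 17, 18, 20, 21, 22}
|A + A| = 13

|A + A| = 13


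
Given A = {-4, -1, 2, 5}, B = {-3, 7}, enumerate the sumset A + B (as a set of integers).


A + B = {a + b : a ∈ A, b ∈ B}.
Enumerate all |A|·|B| = 4·2 = 8 pairs (a, b) and collect distinct sums.
a = -4: -4+-3=-7, -4+7=3
a = -1: -1+-3=-4, -1+7=6
a = 2: 2+-3=-1, 2+7=9
a = 5: 5+-3=2, 5+7=12
Collecting distinct sums: A + B = {-7, -4, -1, 2, 3, 6, 9, 12}
|A + B| = 8

A + B = {-7, -4, -1, 2, 3, 6, 9, 12}


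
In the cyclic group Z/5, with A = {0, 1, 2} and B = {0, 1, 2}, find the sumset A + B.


Work in Z/5Z: reduce every sum a + b modulo 5.
Enumerate all 9 pairs:
a = 0: 0+0=0, 0+1=1, 0+2=2
a = 1: 1+0=1, 1+1=2, 1+2=3
a = 2: 2+0=2, 2+1=3, 2+2=4
Distinct residues collected: {0, 1, 2, 3, 4}
|A + B| = 5 (out of 5 total residues).

A + B = {0, 1, 2, 3, 4}


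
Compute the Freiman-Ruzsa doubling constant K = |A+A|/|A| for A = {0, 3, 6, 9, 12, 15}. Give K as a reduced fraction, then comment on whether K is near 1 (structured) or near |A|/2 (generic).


|A| = 6.
Compute A + A by enumerating all 36 pairs.
A + A = {0, 3, 6, 9, 12, 15, 18, 21, 24, 27, 30}, so |A + A| = 11.
K = |A + A| / |A| = 11/6 (already in lowest terms) ≈ 1.8333.
Reference: AP of size 6 gives K = 11/6 ≈ 1.8333; a fully generic set of size 6 gives K ≈ 3.5000.

|A| = 6, |A + A| = 11, K = 11/6.


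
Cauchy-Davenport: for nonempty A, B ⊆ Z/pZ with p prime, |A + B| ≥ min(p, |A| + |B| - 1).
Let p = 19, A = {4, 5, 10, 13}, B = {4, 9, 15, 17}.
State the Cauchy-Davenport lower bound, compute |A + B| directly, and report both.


Cauchy-Davenport: |A + B| ≥ min(p, |A| + |B| - 1) for A, B nonempty in Z/pZ.
|A| = 4, |B| = 4, p = 19.
CD lower bound = min(19, 4 + 4 - 1) = min(19, 7) = 7.
Compute A + B mod 19 directly:
a = 4: 4+4=8, 4+9=13, 4+15=0, 4+17=2
a = 5: 5+4=9, 5+9=14, 5+15=1, 5+17=3
a = 10: 10+4=14, 10+9=0, 10+15=6, 10+17=8
a = 13: 13+4=17, 13+9=3, 13+15=9, 13+17=11
A + B = {0, 1, 2, 3, 6, 8, 9, 11, 13, 14, 17}, so |A + B| = 11.
Verify: 11 ≥ 7? Yes ✓.

CD lower bound = 7, actual |A + B| = 11.


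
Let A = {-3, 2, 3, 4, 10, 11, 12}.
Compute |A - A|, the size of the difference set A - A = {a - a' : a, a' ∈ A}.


A - A = {a - a' : a, a' ∈ A}; |A| = 7.
Bounds: 2|A|-1 ≤ |A - A| ≤ |A|² - |A| + 1, i.e. 13 ≤ |A - A| ≤ 43.
Note: 0 ∈ A - A always (from a - a). The set is symmetric: if d ∈ A - A then -d ∈ A - A.
Enumerate nonzero differences d = a - a' with a > a' (then include -d):
Positive differences: {1, 2, 5, 6, 7, 8, 9, 10, 13, 14, 15}
Full difference set: {0} ∪ (positive diffs) ∪ (negative diffs).
|A - A| = 1 + 2·11 = 23 (matches direct enumeration: 23).

|A - A| = 23


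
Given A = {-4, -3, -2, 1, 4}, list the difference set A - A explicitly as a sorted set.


A - A = {a - a' : a, a' ∈ A}.
Compute a - a' for each ordered pair (a, a'):
a = -4: -4--4=0, -4--3=-1, -4--2=-2, -4-1=-5, -4-4=-8
a = -3: -3--4=1, -3--3=0, -3--2=-1, -3-1=-4, -3-4=-7
a = -2: -2--4=2, -2--3=1, -2--2=0, -2-1=-3, -2-4=-6
a = 1: 1--4=5, 1--3=4, 1--2=3, 1-1=0, 1-4=-3
a = 4: 4--4=8, 4--3=7, 4--2=6, 4-1=3, 4-4=0
Collecting distinct values (and noting 0 appears from a-a):
A - A = {-8, -7, -6, -5, -4, -3, -2, -1, 0, 1, 2, 3, 4, 5, 6, 7, 8}
|A - A| = 17

A - A = {-8, -7, -6, -5, -4, -3, -2, -1, 0, 1, 2, 3, 4, 5, 6, 7, 8}


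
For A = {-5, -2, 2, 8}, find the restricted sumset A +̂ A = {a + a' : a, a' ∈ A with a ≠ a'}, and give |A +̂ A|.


Restricted sumset: A +̂ A = {a + a' : a ∈ A, a' ∈ A, a ≠ a'}.
Equivalently, take A + A and drop any sum 2a that is achievable ONLY as a + a for a ∈ A (i.e. sums representable only with equal summands).
Enumerate pairs (a, a') with a < a' (symmetric, so each unordered pair gives one sum; this covers all a ≠ a'):
  -5 + -2 = -7
  -5 + 2 = -3
  -5 + 8 = 3
  -2 + 2 = 0
  -2 + 8 = 6
  2 + 8 = 10
Collected distinct sums: {-7, -3, 0, 3, 6, 10}
|A +̂ A| = 6
(Reference bound: |A +̂ A| ≥ 2|A| - 3 for |A| ≥ 2, with |A| = 4 giving ≥ 5.)

|A +̂ A| = 6


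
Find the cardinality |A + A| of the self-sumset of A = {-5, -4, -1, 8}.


A + A = {a + a' : a, a' ∈ A}; |A| = 4.
General bounds: 2|A| - 1 ≤ |A + A| ≤ |A|(|A|+1)/2, i.e. 7 ≤ |A + A| ≤ 10.
Lower bound 2|A|-1 is attained iff A is an arithmetic progression.
Enumerate sums a + a' for a ≤ a' (symmetric, so this suffices):
a = -5: -5+-5=-10, -5+-4=-9, -5+-1=-6, -5+8=3
a = -4: -4+-4=-8, -4+-1=-5, -4+8=4
a = -1: -1+-1=-2, -1+8=7
a = 8: 8+8=16
Distinct sums: {-10, -9, -8, -6, -5, -2, 3, 4, 7, 16}
|A + A| = 10

|A + A| = 10


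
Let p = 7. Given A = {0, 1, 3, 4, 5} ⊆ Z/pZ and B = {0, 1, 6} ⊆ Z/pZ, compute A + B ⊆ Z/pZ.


Work in Z/7Z: reduce every sum a + b modulo 7.
Enumerate all 15 pairs:
a = 0: 0+0=0, 0+1=1, 0+6=6
a = 1: 1+0=1, 1+1=2, 1+6=0
a = 3: 3+0=3, 3+1=4, 3+6=2
a = 4: 4+0=4, 4+1=5, 4+6=3
a = 5: 5+0=5, 5+1=6, 5+6=4
Distinct residues collected: {0, 1, 2, 3, 4, 5, 6}
|A + B| = 7 (out of 7 total residues).

A + B = {0, 1, 2, 3, 4, 5, 6}


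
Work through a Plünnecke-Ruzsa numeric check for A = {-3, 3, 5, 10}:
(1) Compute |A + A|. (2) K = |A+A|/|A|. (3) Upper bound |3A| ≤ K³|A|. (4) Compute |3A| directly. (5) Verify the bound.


|A| = 4.
Step 1: Compute A + A by enumerating all 16 pairs.
A + A = {-6, 0, 2, 6, 7, 8, 10, 13, 15, 20}, so |A + A| = 10.
Step 2: Doubling constant K = |A + A|/|A| = 10/4 = 10/4 ≈ 2.5000.
Step 3: Plünnecke-Ruzsa gives |3A| ≤ K³·|A| = (2.5000)³ · 4 ≈ 62.5000.
Step 4: Compute 3A = A + A + A directly by enumerating all triples (a,b,c) ∈ A³; |3A| = 20.
Step 5: Check 20 ≤ 62.5000? Yes ✓.

K = 10/4, Plünnecke-Ruzsa bound K³|A| ≈ 62.5000, |3A| = 20, inequality holds.


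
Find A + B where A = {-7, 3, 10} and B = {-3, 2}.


A + B = {a + b : a ∈ A, b ∈ B}.
Enumerate all |A|·|B| = 3·2 = 6 pairs (a, b) and collect distinct sums.
a = -7: -7+-3=-10, -7+2=-5
a = 3: 3+-3=0, 3+2=5
a = 10: 10+-3=7, 10+2=12
Collecting distinct sums: A + B = {-10, -5, 0, 5, 7, 12}
|A + B| = 6

A + B = {-10, -5, 0, 5, 7, 12}


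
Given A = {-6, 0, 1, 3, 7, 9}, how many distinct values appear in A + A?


A + A = {a + a' : a, a' ∈ A}; |A| = 6.
General bounds: 2|A| - 1 ≤ |A + A| ≤ |A|(|A|+1)/2, i.e. 11 ≤ |A + A| ≤ 21.
Lower bound 2|A|-1 is attained iff A is an arithmetic progression.
Enumerate sums a + a' for a ≤ a' (symmetric, so this suffices):
a = -6: -6+-6=-12, -6+0=-6, -6+1=-5, -6+3=-3, -6+7=1, -6+9=3
a = 0: 0+0=0, 0+1=1, 0+3=3, 0+7=7, 0+9=9
a = 1: 1+1=2, 1+3=4, 1+7=8, 1+9=10
a = 3: 3+3=6, 3+7=10, 3+9=12
a = 7: 7+7=14, 7+9=16
a = 9: 9+9=18
Distinct sums: {-12, -6, -5, -3, 0, 1, 2, 3, 4, 6, 7, 8, 9, 10, 12, 14, 16, 18}
|A + A| = 18

|A + A| = 18


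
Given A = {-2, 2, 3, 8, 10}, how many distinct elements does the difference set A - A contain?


A - A = {a - a' : a, a' ∈ A}; |A| = 5.
Bounds: 2|A|-1 ≤ |A - A| ≤ |A|² - |A| + 1, i.e. 9 ≤ |A - A| ≤ 21.
Note: 0 ∈ A - A always (from a - a). The set is symmetric: if d ∈ A - A then -d ∈ A - A.
Enumerate nonzero differences d = a - a' with a > a' (then include -d):
Positive differences: {1, 2, 4, 5, 6, 7, 8, 10, 12}
Full difference set: {0} ∪ (positive diffs) ∪ (negative diffs).
|A - A| = 1 + 2·9 = 19 (matches direct enumeration: 19).

|A - A| = 19


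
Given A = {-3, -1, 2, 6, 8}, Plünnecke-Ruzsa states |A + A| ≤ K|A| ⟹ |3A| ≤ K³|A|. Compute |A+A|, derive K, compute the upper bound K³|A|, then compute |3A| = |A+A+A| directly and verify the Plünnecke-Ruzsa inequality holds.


|A| = 5.
Step 1: Compute A + A by enumerating all 25 pairs.
A + A = {-6, -4, -2, -1, 1, 3, 4, 5, 7, 8, 10, 12, 14, 16}, so |A + A| = 14.
Step 2: Doubling constant K = |A + A|/|A| = 14/5 = 14/5 ≈ 2.8000.
Step 3: Plünnecke-Ruzsa gives |3A| ≤ K³·|A| = (2.8000)³ · 5 ≈ 109.7600.
Step 4: Compute 3A = A + A + A directly by enumerating all triples (a,b,c) ∈ A³; |3A| = 26.
Step 5: Check 26 ≤ 109.7600? Yes ✓.

K = 14/5, Plünnecke-Ruzsa bound K³|A| ≈ 109.7600, |3A| = 26, inequality holds.


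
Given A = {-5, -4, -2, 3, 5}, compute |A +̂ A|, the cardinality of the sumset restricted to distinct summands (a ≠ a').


Restricted sumset: A +̂ A = {a + a' : a ∈ A, a' ∈ A, a ≠ a'}.
Equivalently, take A + A and drop any sum 2a that is achievable ONLY as a + a for a ∈ A (i.e. sums representable only with equal summands).
Enumerate pairs (a, a') with a < a' (symmetric, so each unordered pair gives one sum; this covers all a ≠ a'):
  -5 + -4 = -9
  -5 + -2 = -7
  -5 + 3 = -2
  -5 + 5 = 0
  -4 + -2 = -6
  -4 + 3 = -1
  -4 + 5 = 1
  -2 + 3 = 1
  -2 + 5 = 3
  3 + 5 = 8
Collected distinct sums: {-9, -7, -6, -2, -1, 0, 1, 3, 8}
|A +̂ A| = 9
(Reference bound: |A +̂ A| ≥ 2|A| - 3 for |A| ≥ 2, with |A| = 5 giving ≥ 7.)

|A +̂ A| = 9


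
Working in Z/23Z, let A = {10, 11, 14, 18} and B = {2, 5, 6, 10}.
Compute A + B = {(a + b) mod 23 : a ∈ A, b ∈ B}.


Work in Z/23Z: reduce every sum a + b modulo 23.
Enumerate all 16 pairs:
a = 10: 10+2=12, 10+5=15, 10+6=16, 10+10=20
a = 11: 11+2=13, 11+5=16, 11+6=17, 11+10=21
a = 14: 14+2=16, 14+5=19, 14+6=20, 14+10=1
a = 18: 18+2=20, 18+5=0, 18+6=1, 18+10=5
Distinct residues collected: {0, 1, 5, 12, 13, 15, 16, 17, 19, 20, 21}
|A + B| = 11 (out of 23 total residues).

A + B = {0, 1, 5, 12, 13, 15, 16, 17, 19, 20, 21}


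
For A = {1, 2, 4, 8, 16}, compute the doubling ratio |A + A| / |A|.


|A| = 5.
Compute A + A by enumerating all 25 pairs.
A + A = {2, 3, 4, 5, 6, 8, 9, 10, 12, 16, 17, 18, 20, 24, 32}, so |A + A| = 15.
K = |A + A| / |A| = 15/5 = 3/1 ≈ 3.0000.
Reference: AP of size 5 gives K = 9/5 ≈ 1.8000; a fully generic set of size 5 gives K ≈ 3.0000.

|A| = 5, |A + A| = 15, K = 15/5 = 3/1.


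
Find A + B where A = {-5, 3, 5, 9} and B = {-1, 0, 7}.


A + B = {a + b : a ∈ A, b ∈ B}.
Enumerate all |A|·|B| = 4·3 = 12 pairs (a, b) and collect distinct sums.
a = -5: -5+-1=-6, -5+0=-5, -5+7=2
a = 3: 3+-1=2, 3+0=3, 3+7=10
a = 5: 5+-1=4, 5+0=5, 5+7=12
a = 9: 9+-1=8, 9+0=9, 9+7=16
Collecting distinct sums: A + B = {-6, -5, 2, 3, 4, 5, 8, 9, 10, 12, 16}
|A + B| = 11

A + B = {-6, -5, 2, 3, 4, 5, 8, 9, 10, 12, 16}


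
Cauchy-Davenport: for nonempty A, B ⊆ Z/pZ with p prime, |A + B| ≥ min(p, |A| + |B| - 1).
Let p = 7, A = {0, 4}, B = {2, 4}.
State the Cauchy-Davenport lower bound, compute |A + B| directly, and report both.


Cauchy-Davenport: |A + B| ≥ min(p, |A| + |B| - 1) for A, B nonempty in Z/pZ.
|A| = 2, |B| = 2, p = 7.
CD lower bound = min(7, 2 + 2 - 1) = min(7, 3) = 3.
Compute A + B mod 7 directly:
a = 0: 0+2=2, 0+4=4
a = 4: 4+2=6, 4+4=1
A + B = {1, 2, 4, 6}, so |A + B| = 4.
Verify: 4 ≥ 3? Yes ✓.

CD lower bound = 3, actual |A + B| = 4.


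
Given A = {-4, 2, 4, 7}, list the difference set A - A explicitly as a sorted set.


A - A = {a - a' : a, a' ∈ A}.
Compute a - a' for each ordered pair (a, a'):
a = -4: -4--4=0, -4-2=-6, -4-4=-8, -4-7=-11
a = 2: 2--4=6, 2-2=0, 2-4=-2, 2-7=-5
a = 4: 4--4=8, 4-2=2, 4-4=0, 4-7=-3
a = 7: 7--4=11, 7-2=5, 7-4=3, 7-7=0
Collecting distinct values (and noting 0 appears from a-a):
A - A = {-11, -8, -6, -5, -3, -2, 0, 2, 3, 5, 6, 8, 11}
|A - A| = 13

A - A = {-11, -8, -6, -5, -3, -2, 0, 2, 3, 5, 6, 8, 11}


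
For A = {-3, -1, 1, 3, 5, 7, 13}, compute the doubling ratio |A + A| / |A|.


|A| = 7.
Compute A + A by enumerating all 49 pairs.
A + A = {-6, -4, -2, 0, 2, 4, 6, 8, 10, 12, 14, 16, 18, 20, 26}, so |A + A| = 15.
K = |A + A| / |A| = 15/7 (already in lowest terms) ≈ 2.1429.
Reference: AP of size 7 gives K = 13/7 ≈ 1.8571; a fully generic set of size 7 gives K ≈ 4.0000.

|A| = 7, |A + A| = 15, K = 15/7.


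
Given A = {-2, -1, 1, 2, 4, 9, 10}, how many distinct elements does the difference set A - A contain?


A - A = {a - a' : a, a' ∈ A}; |A| = 7.
Bounds: 2|A|-1 ≤ |A - A| ≤ |A|² - |A| + 1, i.e. 13 ≤ |A - A| ≤ 43.
Note: 0 ∈ A - A always (from a - a). The set is symmetric: if d ∈ A - A then -d ∈ A - A.
Enumerate nonzero differences d = a - a' with a > a' (then include -d):
Positive differences: {1, 2, 3, 4, 5, 6, 7, 8, 9, 10, 11, 12}
Full difference set: {0} ∪ (positive diffs) ∪ (negative diffs).
|A - A| = 1 + 2·12 = 25 (matches direct enumeration: 25).

|A - A| = 25


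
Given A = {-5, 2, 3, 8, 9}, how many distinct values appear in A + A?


A + A = {a + a' : a, a' ∈ A}; |A| = 5.
General bounds: 2|A| - 1 ≤ |A + A| ≤ |A|(|A|+1)/2, i.e. 9 ≤ |A + A| ≤ 15.
Lower bound 2|A|-1 is attained iff A is an arithmetic progression.
Enumerate sums a + a' for a ≤ a' (symmetric, so this suffices):
a = -5: -5+-5=-10, -5+2=-3, -5+3=-2, -5+8=3, -5+9=4
a = 2: 2+2=4, 2+3=5, 2+8=10, 2+9=11
a = 3: 3+3=6, 3+8=11, 3+9=12
a = 8: 8+8=16, 8+9=17
a = 9: 9+9=18
Distinct sums: {-10, -3, -2, 3, 4, 5, 6, 10, 11, 12, 16, 17, 18}
|A + A| = 13

|A + A| = 13


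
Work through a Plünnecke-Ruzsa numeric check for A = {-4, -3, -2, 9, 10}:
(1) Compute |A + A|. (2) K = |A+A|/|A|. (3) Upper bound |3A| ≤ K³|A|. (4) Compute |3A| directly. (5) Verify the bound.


|A| = 5.
Step 1: Compute A + A by enumerating all 25 pairs.
A + A = {-8, -7, -6, -5, -4, 5, 6, 7, 8, 18, 19, 20}, so |A + A| = 12.
Step 2: Doubling constant K = |A + A|/|A| = 12/5 = 12/5 ≈ 2.4000.
Step 3: Plünnecke-Ruzsa gives |3A| ≤ K³·|A| = (2.4000)³ · 5 ≈ 69.1200.
Step 4: Compute 3A = A + A + A directly by enumerating all triples (a,b,c) ∈ A³; |3A| = 22.
Step 5: Check 22 ≤ 69.1200? Yes ✓.

K = 12/5, Plünnecke-Ruzsa bound K³|A| ≈ 69.1200, |3A| = 22, inequality holds.


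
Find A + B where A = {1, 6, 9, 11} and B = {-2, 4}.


A + B = {a + b : a ∈ A, b ∈ B}.
Enumerate all |A|·|B| = 4·2 = 8 pairs (a, b) and collect distinct sums.
a = 1: 1+-2=-1, 1+4=5
a = 6: 6+-2=4, 6+4=10
a = 9: 9+-2=7, 9+4=13
a = 11: 11+-2=9, 11+4=15
Collecting distinct sums: A + B = {-1, 4, 5, 7, 9, 10, 13, 15}
|A + B| = 8

A + B = {-1, 4, 5, 7, 9, 10, 13, 15}


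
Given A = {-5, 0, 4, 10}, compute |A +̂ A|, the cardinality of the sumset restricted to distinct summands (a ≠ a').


Restricted sumset: A +̂ A = {a + a' : a ∈ A, a' ∈ A, a ≠ a'}.
Equivalently, take A + A and drop any sum 2a that is achievable ONLY as a + a for a ∈ A (i.e. sums representable only with equal summands).
Enumerate pairs (a, a') with a < a' (symmetric, so each unordered pair gives one sum; this covers all a ≠ a'):
  -5 + 0 = -5
  -5 + 4 = -1
  -5 + 10 = 5
  0 + 4 = 4
  0 + 10 = 10
  4 + 10 = 14
Collected distinct sums: {-5, -1, 4, 5, 10, 14}
|A +̂ A| = 6
(Reference bound: |A +̂ A| ≥ 2|A| - 3 for |A| ≥ 2, with |A| = 4 giving ≥ 5.)

|A +̂ A| = 6


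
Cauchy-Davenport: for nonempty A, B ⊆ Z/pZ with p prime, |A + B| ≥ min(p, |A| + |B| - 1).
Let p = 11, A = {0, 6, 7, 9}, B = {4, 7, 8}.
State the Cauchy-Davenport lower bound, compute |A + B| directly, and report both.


Cauchy-Davenport: |A + B| ≥ min(p, |A| + |B| - 1) for A, B nonempty in Z/pZ.
|A| = 4, |B| = 3, p = 11.
CD lower bound = min(11, 4 + 3 - 1) = min(11, 6) = 6.
Compute A + B mod 11 directly:
a = 0: 0+4=4, 0+7=7, 0+8=8
a = 6: 6+4=10, 6+7=2, 6+8=3
a = 7: 7+4=0, 7+7=3, 7+8=4
a = 9: 9+4=2, 9+7=5, 9+8=6
A + B = {0, 2, 3, 4, 5, 6, 7, 8, 10}, so |A + B| = 9.
Verify: 9 ≥ 6? Yes ✓.

CD lower bound = 6, actual |A + B| = 9.


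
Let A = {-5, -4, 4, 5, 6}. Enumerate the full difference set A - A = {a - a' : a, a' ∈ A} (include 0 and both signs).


A - A = {a - a' : a, a' ∈ A}.
Compute a - a' for each ordered pair (a, a'):
a = -5: -5--5=0, -5--4=-1, -5-4=-9, -5-5=-10, -5-6=-11
a = -4: -4--5=1, -4--4=0, -4-4=-8, -4-5=-9, -4-6=-10
a = 4: 4--5=9, 4--4=8, 4-4=0, 4-5=-1, 4-6=-2
a = 5: 5--5=10, 5--4=9, 5-4=1, 5-5=0, 5-6=-1
a = 6: 6--5=11, 6--4=10, 6-4=2, 6-5=1, 6-6=0
Collecting distinct values (and noting 0 appears from a-a):
A - A = {-11, -10, -9, -8, -2, -1, 0, 1, 2, 8, 9, 10, 11}
|A - A| = 13

A - A = {-11, -10, -9, -8, -2, -1, 0, 1, 2, 8, 9, 10, 11}


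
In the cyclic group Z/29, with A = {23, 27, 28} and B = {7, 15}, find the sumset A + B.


Work in Z/29Z: reduce every sum a + b modulo 29.
Enumerate all 6 pairs:
a = 23: 23+7=1, 23+15=9
a = 27: 27+7=5, 27+15=13
a = 28: 28+7=6, 28+15=14
Distinct residues collected: {1, 5, 6, 9, 13, 14}
|A + B| = 6 (out of 29 total residues).

A + B = {1, 5, 6, 9, 13, 14}


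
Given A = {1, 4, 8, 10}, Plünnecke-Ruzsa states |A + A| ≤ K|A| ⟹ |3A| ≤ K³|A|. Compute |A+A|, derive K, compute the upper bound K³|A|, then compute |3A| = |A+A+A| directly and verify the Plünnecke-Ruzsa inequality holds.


|A| = 4.
Step 1: Compute A + A by enumerating all 16 pairs.
A + A = {2, 5, 8, 9, 11, 12, 14, 16, 18, 20}, so |A + A| = 10.
Step 2: Doubling constant K = |A + A|/|A| = 10/4 = 10/4 ≈ 2.5000.
Step 3: Plünnecke-Ruzsa gives |3A| ≤ K³·|A| = (2.5000)³ · 4 ≈ 62.5000.
Step 4: Compute 3A = A + A + A directly by enumerating all triples (a,b,c) ∈ A³; |3A| = 18.
Step 5: Check 18 ≤ 62.5000? Yes ✓.

K = 10/4, Plünnecke-Ruzsa bound K³|A| ≈ 62.5000, |3A| = 18, inequality holds.


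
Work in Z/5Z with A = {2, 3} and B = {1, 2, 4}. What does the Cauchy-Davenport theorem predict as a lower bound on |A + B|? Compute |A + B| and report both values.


Cauchy-Davenport: |A + B| ≥ min(p, |A| + |B| - 1) for A, B nonempty in Z/pZ.
|A| = 2, |B| = 3, p = 5.
CD lower bound = min(5, 2 + 3 - 1) = min(5, 4) = 4.
Compute A + B mod 5 directly:
a = 2: 2+1=3, 2+2=4, 2+4=1
a = 3: 3+1=4, 3+2=0, 3+4=2
A + B = {0, 1, 2, 3, 4}, so |A + B| = 5.
Verify: 5 ≥ 4? Yes ✓.

CD lower bound = 4, actual |A + B| = 5.


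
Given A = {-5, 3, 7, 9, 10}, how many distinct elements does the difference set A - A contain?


A - A = {a - a' : a, a' ∈ A}; |A| = 5.
Bounds: 2|A|-1 ≤ |A - A| ≤ |A|² - |A| + 1, i.e. 9 ≤ |A - A| ≤ 21.
Note: 0 ∈ A - A always (from a - a). The set is symmetric: if d ∈ A - A then -d ∈ A - A.
Enumerate nonzero differences d = a - a' with a > a' (then include -d):
Positive differences: {1, 2, 3, 4, 6, 7, 8, 12, 14, 15}
Full difference set: {0} ∪ (positive diffs) ∪ (negative diffs).
|A - A| = 1 + 2·10 = 21 (matches direct enumeration: 21).

|A - A| = 21


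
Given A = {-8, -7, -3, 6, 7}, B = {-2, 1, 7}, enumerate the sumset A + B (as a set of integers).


A + B = {a + b : a ∈ A, b ∈ B}.
Enumerate all |A|·|B| = 5·3 = 15 pairs (a, b) and collect distinct sums.
a = -8: -8+-2=-10, -8+1=-7, -8+7=-1
a = -7: -7+-2=-9, -7+1=-6, -7+7=0
a = -3: -3+-2=-5, -3+1=-2, -3+7=4
a = 6: 6+-2=4, 6+1=7, 6+7=13
a = 7: 7+-2=5, 7+1=8, 7+7=14
Collecting distinct sums: A + B = {-10, -9, -7, -6, -5, -2, -1, 0, 4, 5, 7, 8, 13, 14}
|A + B| = 14

A + B = {-10, -9, -7, -6, -5, -2, -1, 0, 4, 5, 7, 8, 13, 14}


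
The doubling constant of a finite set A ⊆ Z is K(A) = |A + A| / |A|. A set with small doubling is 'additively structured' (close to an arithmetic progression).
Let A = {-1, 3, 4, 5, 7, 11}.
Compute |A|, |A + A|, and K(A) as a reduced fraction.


|A| = 6.
Compute A + A by enumerating all 36 pairs.
A + A = {-2, 2, 3, 4, 6, 7, 8, 9, 10, 11, 12, 14, 15, 16, 18, 22}, so |A + A| = 16.
K = |A + A| / |A| = 16/6 = 8/3 ≈ 2.6667.
Reference: AP of size 6 gives K = 11/6 ≈ 1.8333; a fully generic set of size 6 gives K ≈ 3.5000.

|A| = 6, |A + A| = 16, K = 16/6 = 8/3.


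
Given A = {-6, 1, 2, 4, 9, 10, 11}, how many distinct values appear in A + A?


A + A = {a + a' : a, a' ∈ A}; |A| = 7.
General bounds: 2|A| - 1 ≤ |A + A| ≤ |A|(|A|+1)/2, i.e. 13 ≤ |A + A| ≤ 28.
Lower bound 2|A|-1 is attained iff A is an arithmetic progression.
Enumerate sums a + a' for a ≤ a' (symmetric, so this suffices):
a = -6: -6+-6=-12, -6+1=-5, -6+2=-4, -6+4=-2, -6+9=3, -6+10=4, -6+11=5
a = 1: 1+1=2, 1+2=3, 1+4=5, 1+9=10, 1+10=11, 1+11=12
a = 2: 2+2=4, 2+4=6, 2+9=11, 2+10=12, 2+11=13
a = 4: 4+4=8, 4+9=13, 4+10=14, 4+11=15
a = 9: 9+9=18, 9+10=19, 9+11=20
a = 10: 10+10=20, 10+11=21
a = 11: 11+11=22
Distinct sums: {-12, -5, -4, -2, 2, 3, 4, 5, 6, 8, 10, 11, 12, 13, 14, 15, 18, 19, 20, 21, 22}
|A + A| = 21

|A + A| = 21


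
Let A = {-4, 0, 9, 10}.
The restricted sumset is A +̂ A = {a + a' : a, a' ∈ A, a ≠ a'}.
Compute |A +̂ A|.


Restricted sumset: A +̂ A = {a + a' : a ∈ A, a' ∈ A, a ≠ a'}.
Equivalently, take A + A and drop any sum 2a that is achievable ONLY as a + a for a ∈ A (i.e. sums representable only with equal summands).
Enumerate pairs (a, a') with a < a' (symmetric, so each unordered pair gives one sum; this covers all a ≠ a'):
  -4 + 0 = -4
  -4 + 9 = 5
  -4 + 10 = 6
  0 + 9 = 9
  0 + 10 = 10
  9 + 10 = 19
Collected distinct sums: {-4, 5, 6, 9, 10, 19}
|A +̂ A| = 6
(Reference bound: |A +̂ A| ≥ 2|A| - 3 for |A| ≥ 2, with |A| = 4 giving ≥ 5.)

|A +̂ A| = 6


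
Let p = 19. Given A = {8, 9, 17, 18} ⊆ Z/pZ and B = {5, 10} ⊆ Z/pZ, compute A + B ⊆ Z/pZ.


Work in Z/19Z: reduce every sum a + b modulo 19.
Enumerate all 8 pairs:
a = 8: 8+5=13, 8+10=18
a = 9: 9+5=14, 9+10=0
a = 17: 17+5=3, 17+10=8
a = 18: 18+5=4, 18+10=9
Distinct residues collected: {0, 3, 4, 8, 9, 13, 14, 18}
|A + B| = 8 (out of 19 total residues).

A + B = {0, 3, 4, 8, 9, 13, 14, 18}


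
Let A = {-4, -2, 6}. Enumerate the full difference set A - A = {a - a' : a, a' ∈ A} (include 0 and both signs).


A - A = {a - a' : a, a' ∈ A}.
Compute a - a' for each ordered pair (a, a'):
a = -4: -4--4=0, -4--2=-2, -4-6=-10
a = -2: -2--4=2, -2--2=0, -2-6=-8
a = 6: 6--4=10, 6--2=8, 6-6=0
Collecting distinct values (and noting 0 appears from a-a):
A - A = {-10, -8, -2, 0, 2, 8, 10}
|A - A| = 7

A - A = {-10, -8, -2, 0, 2, 8, 10}


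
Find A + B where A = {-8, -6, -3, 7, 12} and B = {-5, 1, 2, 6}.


A + B = {a + b : a ∈ A, b ∈ B}.
Enumerate all |A|·|B| = 5·4 = 20 pairs (a, b) and collect distinct sums.
a = -8: -8+-5=-13, -8+1=-7, -8+2=-6, -8+6=-2
a = -6: -6+-5=-11, -6+1=-5, -6+2=-4, -6+6=0
a = -3: -3+-5=-8, -3+1=-2, -3+2=-1, -3+6=3
a = 7: 7+-5=2, 7+1=8, 7+2=9, 7+6=13
a = 12: 12+-5=7, 12+1=13, 12+2=14, 12+6=18
Collecting distinct sums: A + B = {-13, -11, -8, -7, -6, -5, -4, -2, -1, 0, 2, 3, 7, 8, 9, 13, 14, 18}
|A + B| = 18

A + B = {-13, -11, -8, -7, -6, -5, -4, -2, -1, 0, 2, 3, 7, 8, 9, 13, 14, 18}


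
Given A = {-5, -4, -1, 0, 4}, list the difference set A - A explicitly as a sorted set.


A - A = {a - a' : a, a' ∈ A}.
Compute a - a' for each ordered pair (a, a'):
a = -5: -5--5=0, -5--4=-1, -5--1=-4, -5-0=-5, -5-4=-9
a = -4: -4--5=1, -4--4=0, -4--1=-3, -4-0=-4, -4-4=-8
a = -1: -1--5=4, -1--4=3, -1--1=0, -1-0=-1, -1-4=-5
a = 0: 0--5=5, 0--4=4, 0--1=1, 0-0=0, 0-4=-4
a = 4: 4--5=9, 4--4=8, 4--1=5, 4-0=4, 4-4=0
Collecting distinct values (and noting 0 appears from a-a):
A - A = {-9, -8, -5, -4, -3, -1, 0, 1, 3, 4, 5, 8, 9}
|A - A| = 13

A - A = {-9, -8, -5, -4, -3, -1, 0, 1, 3, 4, 5, 8, 9}
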